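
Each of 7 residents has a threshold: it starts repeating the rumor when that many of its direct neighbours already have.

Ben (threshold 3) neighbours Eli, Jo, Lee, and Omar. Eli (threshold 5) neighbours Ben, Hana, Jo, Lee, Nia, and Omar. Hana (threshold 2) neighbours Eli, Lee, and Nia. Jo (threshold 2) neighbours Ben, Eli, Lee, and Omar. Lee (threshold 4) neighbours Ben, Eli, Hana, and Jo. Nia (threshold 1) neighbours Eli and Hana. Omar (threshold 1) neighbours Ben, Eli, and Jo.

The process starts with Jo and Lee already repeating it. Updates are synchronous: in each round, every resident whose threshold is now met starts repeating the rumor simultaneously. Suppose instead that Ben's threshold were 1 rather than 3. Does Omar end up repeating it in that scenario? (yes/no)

With Ben's threshold at 1:
Round 1 — Jo, Lee start repeating the rumor (initial).
Round 2 — checking thresholds:
  Ben: 2 of 4 neighbours ≥ 1, starts repeating the rumor.
  Eli: 2 of 6 neighbours < 5, holds.
  Hana: 1 of 3 neighbours < 2, holds.
  Omar: 1 of 3 neighbours ≥ 1, starts repeating the rumor.
Round 3 — no new spreads; cascade stops.

yes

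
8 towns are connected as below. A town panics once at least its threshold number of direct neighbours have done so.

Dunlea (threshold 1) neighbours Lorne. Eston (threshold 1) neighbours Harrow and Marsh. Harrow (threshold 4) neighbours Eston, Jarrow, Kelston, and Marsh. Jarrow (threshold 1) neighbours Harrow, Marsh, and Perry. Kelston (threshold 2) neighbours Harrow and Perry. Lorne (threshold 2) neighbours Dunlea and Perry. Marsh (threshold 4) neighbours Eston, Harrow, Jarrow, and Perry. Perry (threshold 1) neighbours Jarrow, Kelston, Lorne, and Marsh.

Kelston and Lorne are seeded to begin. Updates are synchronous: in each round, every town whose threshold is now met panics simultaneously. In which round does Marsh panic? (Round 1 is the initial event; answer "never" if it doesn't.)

never

Round 1 — Kelston, Lorne panic (initial).
Round 2 — checking thresholds:
  Dunlea: 1 of 1 neighbours ≥ 1, panics.
  Harrow: 1 of 4 neighbours < 4, below threshold.
  Perry: 2 of 4 neighbours ≥ 1, panics.
Round 3 — checking thresholds:
  Harrow: 1 of 4 neighbours < 4, below threshold.
  Jarrow: 1 of 3 neighbours ≥ 1, panics.
  Marsh: 1 of 4 neighbours < 4, below threshold.
Round 4 — no new panics; cascade stops.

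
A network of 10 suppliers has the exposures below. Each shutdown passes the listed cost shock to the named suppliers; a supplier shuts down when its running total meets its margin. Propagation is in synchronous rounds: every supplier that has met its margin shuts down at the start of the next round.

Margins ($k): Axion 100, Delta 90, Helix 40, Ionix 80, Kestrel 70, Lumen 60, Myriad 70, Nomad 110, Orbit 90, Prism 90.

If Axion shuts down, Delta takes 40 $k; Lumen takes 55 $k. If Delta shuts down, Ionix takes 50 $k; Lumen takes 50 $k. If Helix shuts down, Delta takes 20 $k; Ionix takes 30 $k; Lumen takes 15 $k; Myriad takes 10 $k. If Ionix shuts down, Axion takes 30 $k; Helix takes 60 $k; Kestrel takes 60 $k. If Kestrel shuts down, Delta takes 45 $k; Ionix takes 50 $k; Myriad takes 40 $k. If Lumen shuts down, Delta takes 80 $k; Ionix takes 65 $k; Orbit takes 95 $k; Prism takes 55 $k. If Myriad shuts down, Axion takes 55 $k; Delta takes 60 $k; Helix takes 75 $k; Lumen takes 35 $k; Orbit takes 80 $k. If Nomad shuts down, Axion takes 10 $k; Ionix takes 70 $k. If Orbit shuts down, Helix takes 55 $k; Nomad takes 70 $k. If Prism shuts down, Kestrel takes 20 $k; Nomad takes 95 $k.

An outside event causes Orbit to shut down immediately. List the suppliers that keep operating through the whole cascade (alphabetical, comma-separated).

Round 1 — Orbit shuts down (initial).
  Helix: +55 → 55 ≥ 40
  Nomad: +70 → 70 < 110
Round 2 — Helix shuts down.
  Delta: +20 → 20 < 90
  Ionix: +30 → 30 < 80
  Lumen: +15 → 15 < 60
  Myriad: +10 → 10 < 70
No further shutdowns.

Axion, Delta, Ionix, Kestrel, Lumen, Myriad, Nomad, Prism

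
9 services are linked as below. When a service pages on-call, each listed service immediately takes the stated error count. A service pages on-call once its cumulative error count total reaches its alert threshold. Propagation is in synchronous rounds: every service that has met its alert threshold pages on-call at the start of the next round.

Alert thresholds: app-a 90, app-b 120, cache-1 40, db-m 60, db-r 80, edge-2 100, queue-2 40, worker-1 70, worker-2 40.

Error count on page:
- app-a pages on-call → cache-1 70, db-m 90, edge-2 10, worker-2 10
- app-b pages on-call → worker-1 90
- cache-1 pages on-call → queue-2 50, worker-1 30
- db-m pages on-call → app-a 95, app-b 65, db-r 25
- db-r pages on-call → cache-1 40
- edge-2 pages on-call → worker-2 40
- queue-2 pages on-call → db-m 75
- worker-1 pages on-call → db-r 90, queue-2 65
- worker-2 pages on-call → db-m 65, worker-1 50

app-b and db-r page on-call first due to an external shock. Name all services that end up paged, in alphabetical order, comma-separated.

Round 1 — app-b, db-r page on-call (initial).
  cache-1: +40 → 40 ≥ 40
  worker-1: +90 → 90 ≥ 70
Round 2 — cache-1, worker-1 page on-call.
  queue-2: +50+65 → 115 ≥ 40
Round 3 — queue-2 pages on-call.
  db-m: +75 → 75 ≥ 60
Round 4 — db-m pages on-call.
  app-a: +95 → 95 ≥ 90
Round 5 — app-a pages on-call.
  edge-2: +10 → 10 < 100
  worker-2: +10 → 10 < 40
No further pages.

app-a, app-b, cache-1, db-m, db-r, queue-2, worker-1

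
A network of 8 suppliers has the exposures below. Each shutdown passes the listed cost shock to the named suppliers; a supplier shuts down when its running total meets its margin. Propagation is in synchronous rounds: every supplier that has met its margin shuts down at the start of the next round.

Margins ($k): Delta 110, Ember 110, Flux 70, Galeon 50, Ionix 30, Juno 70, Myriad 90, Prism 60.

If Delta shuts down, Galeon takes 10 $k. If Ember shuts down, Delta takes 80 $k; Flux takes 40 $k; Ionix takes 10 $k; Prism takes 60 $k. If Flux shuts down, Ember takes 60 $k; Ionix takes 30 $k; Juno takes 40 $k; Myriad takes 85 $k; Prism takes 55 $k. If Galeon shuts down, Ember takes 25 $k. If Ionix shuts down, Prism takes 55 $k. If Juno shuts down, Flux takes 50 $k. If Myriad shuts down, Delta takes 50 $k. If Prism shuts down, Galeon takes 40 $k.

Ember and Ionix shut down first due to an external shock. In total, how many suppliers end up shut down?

Round 1 — Ember, Ionix shut down (initial).
  Delta: +80 → 80 < 110
  Flux: +40 → 40 < 70
  Prism: +60+55 → 115 ≥ 60
Round 2 — Prism shuts down.
  Galeon: +40 → 40 < 50
No further shutdowns.

3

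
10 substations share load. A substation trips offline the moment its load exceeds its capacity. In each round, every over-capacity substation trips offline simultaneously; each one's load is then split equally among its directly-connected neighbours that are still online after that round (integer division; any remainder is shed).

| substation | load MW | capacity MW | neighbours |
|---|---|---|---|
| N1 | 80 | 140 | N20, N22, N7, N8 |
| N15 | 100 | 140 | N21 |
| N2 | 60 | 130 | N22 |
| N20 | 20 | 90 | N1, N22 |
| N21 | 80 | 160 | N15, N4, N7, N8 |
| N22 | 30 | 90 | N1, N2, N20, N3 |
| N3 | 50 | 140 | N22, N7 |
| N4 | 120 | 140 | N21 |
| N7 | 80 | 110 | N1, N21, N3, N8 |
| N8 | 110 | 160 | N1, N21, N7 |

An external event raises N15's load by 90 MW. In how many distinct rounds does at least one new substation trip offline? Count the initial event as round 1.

6

Round 1 — N15 at 190 > 140. N15 trips offline.
  N15 sheds 190 MW to N21: 190 each.
    N21: 80+190 = 270 > 160
Round 2 — N21 trips offline.
  N21 sheds 270 MW to N4, N7, N8: 90 each.
    N4: 120+90 = 210 > 140
    N7: 80+90 = 170 > 110
    N8: 110+90 = 200 > 160
Round 3 — N4, N7, N8 trip offline.
  N4 sheds 210 MW: no online neighbours, lost.
  N7 sheds 170 MW to N1, N3: 85 each.
    N1: 80+85 = 165 > 140
    N3: 50+85 = 135 ≤ 140
  N8 sheds 200 MW to N1: 200 each.
    N1: 165+200 = 365 > 140
Round 4 — N1 trips offline.
  N1 sheds 365 MW to N20, N22: 182 each (1 lost).
    N20: 20+182 = 202 > 90
    N22: 30+182 = 212 > 90
Round 5 — N20, N22 trip offline.
  N20 sheds 202 MW: no online neighbours, lost.
  N22 sheds 212 MW to N2, N3: 106 each.
    N2: 60+106 = 166 > 130
    N3: 135+106 = 241 > 140
Round 6 — N2, N3 trip offline.
  N2 sheds 166 MW: no online neighbours, lost.
  N3 sheds 241 MW: no online neighbours, lost.
No further trips.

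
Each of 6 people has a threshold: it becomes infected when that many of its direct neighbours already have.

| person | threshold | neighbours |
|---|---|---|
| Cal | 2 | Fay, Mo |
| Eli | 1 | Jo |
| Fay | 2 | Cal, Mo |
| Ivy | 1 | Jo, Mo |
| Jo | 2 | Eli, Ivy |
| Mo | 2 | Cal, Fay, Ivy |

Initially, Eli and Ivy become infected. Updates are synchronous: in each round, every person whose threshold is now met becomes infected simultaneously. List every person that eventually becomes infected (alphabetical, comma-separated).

Round 1 — Eli, Ivy become infected (initial).
Round 2 — checking thresholds:
  Jo: 2 of 2 neighbours ≥ 2, becomes infected.
  Mo: 1 of 3 neighbours < 2, below threshold.
Round 3 — no new infections; cascade stops.

Eli, Ivy, Jo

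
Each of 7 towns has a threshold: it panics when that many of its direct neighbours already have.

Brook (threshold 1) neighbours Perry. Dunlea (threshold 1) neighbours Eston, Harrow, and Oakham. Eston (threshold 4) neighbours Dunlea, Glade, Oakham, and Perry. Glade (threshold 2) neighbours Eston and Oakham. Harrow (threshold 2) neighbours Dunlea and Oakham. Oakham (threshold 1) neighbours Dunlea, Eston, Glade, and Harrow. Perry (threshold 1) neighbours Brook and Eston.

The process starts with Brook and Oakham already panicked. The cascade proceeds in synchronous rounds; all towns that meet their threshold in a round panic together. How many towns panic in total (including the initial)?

Round 1 — Brook, Oakham panic (initial).
Round 2 — checking thresholds:
  Dunlea: 1 of 3 neighbours ≥ 1, panics.
  Eston: 1 of 4 neighbours < 4, below threshold.
  Glade: 1 of 2 neighbours < 2, below threshold.
  Harrow: 1 of 2 neighbours < 2, below threshold.
  Perry: 1 of 2 neighbours ≥ 1, panics.
Round 3 — checking thresholds:
  Eston: 3 of 4 neighbours < 4, below threshold.
  Glade: 1 of 2 neighbours < 2, below threshold.
  Harrow: 2 of 2 neighbours ≥ 2, panics.
Round 4 — no new panics; cascade stops.

5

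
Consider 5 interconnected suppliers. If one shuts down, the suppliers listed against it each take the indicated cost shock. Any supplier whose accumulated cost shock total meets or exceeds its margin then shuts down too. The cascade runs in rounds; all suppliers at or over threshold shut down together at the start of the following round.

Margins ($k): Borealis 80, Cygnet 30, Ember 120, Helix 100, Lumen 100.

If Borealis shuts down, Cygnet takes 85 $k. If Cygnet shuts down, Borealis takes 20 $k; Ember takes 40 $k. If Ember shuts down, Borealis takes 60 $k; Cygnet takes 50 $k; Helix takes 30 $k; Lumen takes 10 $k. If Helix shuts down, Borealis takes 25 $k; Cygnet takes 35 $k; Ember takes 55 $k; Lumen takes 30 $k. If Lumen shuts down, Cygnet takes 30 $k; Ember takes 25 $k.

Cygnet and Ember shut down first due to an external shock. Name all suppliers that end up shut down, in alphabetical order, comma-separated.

Round 1 — Cygnet, Ember shut down (initial).
  Borealis: +20+60 → 80 ≥ 80
  Helix: +30 → 30 < 100
  Lumen: +10 → 10 < 100
Round 2 — Borealis shuts down.
No further shutdowns.

Borealis, Cygnet, Ember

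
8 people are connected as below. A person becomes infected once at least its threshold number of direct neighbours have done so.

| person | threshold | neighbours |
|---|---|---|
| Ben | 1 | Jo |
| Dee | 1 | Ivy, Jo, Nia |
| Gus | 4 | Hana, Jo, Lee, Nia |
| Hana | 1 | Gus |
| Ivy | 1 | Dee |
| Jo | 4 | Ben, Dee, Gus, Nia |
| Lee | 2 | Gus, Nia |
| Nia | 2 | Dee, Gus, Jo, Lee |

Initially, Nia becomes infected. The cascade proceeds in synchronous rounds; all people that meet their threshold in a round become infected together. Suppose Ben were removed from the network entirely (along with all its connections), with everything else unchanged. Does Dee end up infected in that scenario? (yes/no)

With Ben removed:
Round 1 — Nia becomes infected (initial).
Round 2 — checking thresholds:
  Dee: 1 of 3 neighbours ≥ 1, becomes infected.
  Gus: 1 of 4 neighbours < 4, below threshold.
  Jo: 1 of 3 neighbours < 4, below threshold.
  Lee: 1 of 2 neighbours < 2, below threshold.
Round 3 — checking thresholds:
  Gus: 1 of 4 neighbours < 4, below threshold.
  Ivy: 1 of 1 neighbours ≥ 1, becomes infected.
  Jo: 2 of 3 neighbours < 4, below threshold.
  Lee: 1 of 2 neighbours < 2, below threshold.
Round 4 — no new infections; cascade stops.

yes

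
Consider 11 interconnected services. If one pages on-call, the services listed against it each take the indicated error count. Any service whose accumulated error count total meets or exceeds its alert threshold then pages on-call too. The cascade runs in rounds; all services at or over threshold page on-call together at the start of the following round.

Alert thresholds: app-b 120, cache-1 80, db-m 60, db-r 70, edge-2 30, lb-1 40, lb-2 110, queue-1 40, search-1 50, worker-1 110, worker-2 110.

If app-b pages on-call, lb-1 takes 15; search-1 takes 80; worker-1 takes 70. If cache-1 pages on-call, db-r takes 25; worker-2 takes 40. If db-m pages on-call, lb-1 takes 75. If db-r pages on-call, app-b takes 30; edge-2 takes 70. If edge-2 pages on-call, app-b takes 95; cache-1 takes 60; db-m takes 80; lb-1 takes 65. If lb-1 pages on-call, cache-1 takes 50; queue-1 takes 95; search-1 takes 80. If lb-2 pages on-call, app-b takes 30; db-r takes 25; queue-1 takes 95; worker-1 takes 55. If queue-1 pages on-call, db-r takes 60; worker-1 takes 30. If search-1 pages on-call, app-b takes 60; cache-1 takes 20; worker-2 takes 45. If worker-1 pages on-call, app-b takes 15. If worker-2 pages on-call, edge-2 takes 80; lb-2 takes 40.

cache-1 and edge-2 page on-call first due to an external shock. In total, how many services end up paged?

8

Round 1 — cache-1, edge-2 page on-call (initial).
  app-b: +95 → 95 < 120
  db-m: +80 → 80 ≥ 60
  db-r: +25 → 25 < 70
  lb-1: +65 → 65 ≥ 40
  worker-2: +40 → 40 < 110
Round 2 — db-m, lb-1 page on-call.
  queue-1: +95 → 95 ≥ 40
  search-1: +80 → 80 ≥ 50
Round 3 — queue-1, search-1 page on-call.
  app-b: +60 → 155 ≥ 120
  db-r: +60 → 85 ≥ 70
  worker-1: +30 → 30 < 110
  worker-2: +45 → 85 < 110
Round 4 — app-b, db-r page on-call.
  worker-1: +70 → 100 < 110
No further pages.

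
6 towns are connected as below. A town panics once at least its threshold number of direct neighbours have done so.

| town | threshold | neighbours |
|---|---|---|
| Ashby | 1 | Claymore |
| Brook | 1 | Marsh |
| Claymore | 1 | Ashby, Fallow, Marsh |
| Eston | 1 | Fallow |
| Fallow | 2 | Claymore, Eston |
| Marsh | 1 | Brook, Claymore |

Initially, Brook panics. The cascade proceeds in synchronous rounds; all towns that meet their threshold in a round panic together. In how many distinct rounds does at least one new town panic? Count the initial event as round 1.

Round 1 — Brook panics (initial).
Round 2 — checking thresholds:
  Marsh: 1 of 2 neighbours ≥ 1, panics.
Round 3 — checking thresholds:
  Claymore: 1 of 3 neighbours ≥ 1, panics.
Round 4 — checking thresholds:
  Ashby: 1 of 1 neighbours ≥ 1, panics.
  Fallow: 1 of 2 neighbours < 2, not yet.
Round 5 — no new panics; cascade stops.

4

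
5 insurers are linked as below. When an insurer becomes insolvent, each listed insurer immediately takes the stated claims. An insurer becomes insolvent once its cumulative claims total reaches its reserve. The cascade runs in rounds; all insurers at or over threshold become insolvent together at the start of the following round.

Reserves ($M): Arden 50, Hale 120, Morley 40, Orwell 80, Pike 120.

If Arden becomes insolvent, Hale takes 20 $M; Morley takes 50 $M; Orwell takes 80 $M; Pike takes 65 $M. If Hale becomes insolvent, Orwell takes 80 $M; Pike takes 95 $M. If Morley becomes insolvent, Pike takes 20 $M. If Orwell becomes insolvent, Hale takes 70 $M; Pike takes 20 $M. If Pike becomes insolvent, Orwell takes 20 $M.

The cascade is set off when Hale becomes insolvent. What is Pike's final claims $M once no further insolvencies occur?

Round 1 — Hale becomes insolvent (initial).
  Orwell: +80 → 80 ≥ 80
  Pike: +95 → 95 < 120
Round 2 — Orwell becomes insolvent.
  Pike: +20 → 115 < 120
No further insolvencies.

115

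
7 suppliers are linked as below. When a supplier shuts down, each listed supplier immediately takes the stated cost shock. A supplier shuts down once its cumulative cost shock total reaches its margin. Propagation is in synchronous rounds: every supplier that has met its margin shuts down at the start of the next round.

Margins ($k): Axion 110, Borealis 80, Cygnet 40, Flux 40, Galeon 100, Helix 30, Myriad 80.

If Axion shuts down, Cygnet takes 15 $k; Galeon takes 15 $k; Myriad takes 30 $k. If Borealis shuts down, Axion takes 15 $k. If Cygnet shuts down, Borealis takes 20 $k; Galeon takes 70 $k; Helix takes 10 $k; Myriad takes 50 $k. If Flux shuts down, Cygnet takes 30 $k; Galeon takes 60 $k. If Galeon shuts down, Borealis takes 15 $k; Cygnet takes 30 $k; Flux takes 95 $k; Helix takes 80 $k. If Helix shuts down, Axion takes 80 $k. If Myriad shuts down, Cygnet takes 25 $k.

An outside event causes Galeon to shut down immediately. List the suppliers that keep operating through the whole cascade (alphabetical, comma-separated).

Round 1 — Galeon shuts down (initial).
  Borealis: +15 → 15 < 80
  Cygnet: +30 → 30 < 40
  Flux: +95 → 95 ≥ 40
  Helix: +80 → 80 ≥ 30
Round 2 — Flux, Helix shut down.
  Axion: +80 → 80 < 110
  Cygnet: +30 → 60 ≥ 40
Round 3 — Cygnet shuts down.
  Borealis: +20 → 35 < 80
  Myriad: +50 → 50 < 80
No further shutdowns.

Axion, Borealis, Myriad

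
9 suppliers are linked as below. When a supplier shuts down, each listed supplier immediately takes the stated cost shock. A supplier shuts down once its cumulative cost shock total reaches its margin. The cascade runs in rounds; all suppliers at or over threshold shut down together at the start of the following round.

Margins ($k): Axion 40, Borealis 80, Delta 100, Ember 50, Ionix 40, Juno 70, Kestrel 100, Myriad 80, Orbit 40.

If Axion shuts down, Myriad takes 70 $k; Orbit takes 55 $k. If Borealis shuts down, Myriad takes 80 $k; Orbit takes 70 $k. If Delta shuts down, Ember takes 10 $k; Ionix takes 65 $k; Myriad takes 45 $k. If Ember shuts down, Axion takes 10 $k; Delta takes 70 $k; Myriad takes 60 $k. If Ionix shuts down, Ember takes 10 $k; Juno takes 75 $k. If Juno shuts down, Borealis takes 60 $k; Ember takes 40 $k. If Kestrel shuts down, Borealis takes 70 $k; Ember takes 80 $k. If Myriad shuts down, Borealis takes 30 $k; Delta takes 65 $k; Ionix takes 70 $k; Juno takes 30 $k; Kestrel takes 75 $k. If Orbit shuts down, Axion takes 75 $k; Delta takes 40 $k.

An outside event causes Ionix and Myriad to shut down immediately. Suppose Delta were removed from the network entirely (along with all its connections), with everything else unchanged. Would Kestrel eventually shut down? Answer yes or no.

With Delta removed:
Round 1 — Ionix, Myriad shut down (initial).
  Borealis: +30 → 30 < 80
  Ember: +10 → 10 < 50
  Juno: +75+30 → 105 ≥ 70
  Kestrel: +75 → 75 < 100
Round 2 — Juno shuts down.
  Borealis: +60 → 90 ≥ 80
  Ember: +40 → 50 ≥ 50
Round 3 — Borealis, Ember shut down.
  Axion: +10 → 10 < 40
  Orbit: +70 → 70 ≥ 40
Round 4 — Orbit shuts down.
  Axion: +75 → 85 ≥ 40
Round 5 — Axion shuts down.
No further shutdowns.

no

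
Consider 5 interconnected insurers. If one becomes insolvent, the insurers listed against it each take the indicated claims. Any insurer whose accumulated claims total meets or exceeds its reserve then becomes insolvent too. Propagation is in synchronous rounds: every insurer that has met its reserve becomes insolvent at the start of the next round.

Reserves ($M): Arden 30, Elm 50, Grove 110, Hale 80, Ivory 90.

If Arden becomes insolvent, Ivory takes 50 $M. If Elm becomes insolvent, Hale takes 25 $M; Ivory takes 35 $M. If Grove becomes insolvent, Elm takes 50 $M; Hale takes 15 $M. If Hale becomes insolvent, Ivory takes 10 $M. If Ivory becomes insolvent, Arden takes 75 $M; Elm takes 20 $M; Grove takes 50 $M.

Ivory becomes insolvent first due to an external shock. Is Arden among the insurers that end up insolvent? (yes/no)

Round 1 — Ivory becomes insolvent (initial).
  Arden: +75 → 75 ≥ 30
  Elm: +20 → 20 < 50
  Grove: +50 → 50 < 110
Round 2 — Arden becomes insolvent.
No further insolvencies.

yes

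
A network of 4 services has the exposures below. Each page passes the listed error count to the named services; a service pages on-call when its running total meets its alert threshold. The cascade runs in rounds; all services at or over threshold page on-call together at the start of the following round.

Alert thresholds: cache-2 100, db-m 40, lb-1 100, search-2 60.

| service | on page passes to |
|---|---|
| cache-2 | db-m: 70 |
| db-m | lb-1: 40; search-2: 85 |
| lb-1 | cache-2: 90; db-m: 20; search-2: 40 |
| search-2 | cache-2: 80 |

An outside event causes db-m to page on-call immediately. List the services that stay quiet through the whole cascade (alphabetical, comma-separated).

cache-2, lb-1

Round 1 — db-m pages on-call (initial).
  lb-1: +40 → 40 < 100
  search-2: +85 → 85 ≥ 60
Round 2 — search-2 pages on-call.
  cache-2: +80 → 80 < 100
No further pages.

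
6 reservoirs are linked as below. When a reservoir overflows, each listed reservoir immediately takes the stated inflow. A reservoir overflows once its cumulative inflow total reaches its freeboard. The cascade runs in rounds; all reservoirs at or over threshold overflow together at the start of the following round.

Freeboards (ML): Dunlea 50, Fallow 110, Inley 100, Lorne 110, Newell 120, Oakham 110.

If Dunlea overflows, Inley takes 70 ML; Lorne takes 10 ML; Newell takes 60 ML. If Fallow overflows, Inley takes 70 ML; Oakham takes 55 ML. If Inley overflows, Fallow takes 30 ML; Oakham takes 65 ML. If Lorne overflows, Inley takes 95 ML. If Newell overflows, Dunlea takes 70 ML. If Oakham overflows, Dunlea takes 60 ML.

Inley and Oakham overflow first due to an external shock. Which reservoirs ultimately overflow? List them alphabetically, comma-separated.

Round 1 — Inley, Oakham overflow (initial).
  Dunlea: +60 → 60 ≥ 50
  Fallow: +30 → 30 < 110
Round 2 — Dunlea overflows.
  Lorne: +10 → 10 < 110
  Newell: +60 → 60 < 120
No further overflows.

Dunlea, Inley, Oakham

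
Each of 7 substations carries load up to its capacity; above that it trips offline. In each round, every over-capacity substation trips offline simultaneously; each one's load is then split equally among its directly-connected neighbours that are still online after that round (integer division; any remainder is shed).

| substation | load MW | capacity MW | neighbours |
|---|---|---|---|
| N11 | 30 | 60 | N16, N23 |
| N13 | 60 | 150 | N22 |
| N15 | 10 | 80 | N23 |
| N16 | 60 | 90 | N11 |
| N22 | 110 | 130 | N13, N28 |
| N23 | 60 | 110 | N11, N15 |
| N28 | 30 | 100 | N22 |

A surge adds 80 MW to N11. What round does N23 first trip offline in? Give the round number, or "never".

2

Round 1 — N11 at 110 > 60. N11 trips offline.
  N11 sheds 110 MW to N16, N23: 55 each.
    N16: 60+55 = 115 > 90
    N23: 60+55 = 115 > 110
Round 2 — N16, N23 trip offline.
  N16 sheds 115 MW: no online neighbours, lost.
  N23 sheds 115 MW to N15: 115 each.
    N15: 10+115 = 125 > 80
Round 3 — N15 trips offline.
  N15 sheds 125 MW: no online neighbours, lost.
No further trips.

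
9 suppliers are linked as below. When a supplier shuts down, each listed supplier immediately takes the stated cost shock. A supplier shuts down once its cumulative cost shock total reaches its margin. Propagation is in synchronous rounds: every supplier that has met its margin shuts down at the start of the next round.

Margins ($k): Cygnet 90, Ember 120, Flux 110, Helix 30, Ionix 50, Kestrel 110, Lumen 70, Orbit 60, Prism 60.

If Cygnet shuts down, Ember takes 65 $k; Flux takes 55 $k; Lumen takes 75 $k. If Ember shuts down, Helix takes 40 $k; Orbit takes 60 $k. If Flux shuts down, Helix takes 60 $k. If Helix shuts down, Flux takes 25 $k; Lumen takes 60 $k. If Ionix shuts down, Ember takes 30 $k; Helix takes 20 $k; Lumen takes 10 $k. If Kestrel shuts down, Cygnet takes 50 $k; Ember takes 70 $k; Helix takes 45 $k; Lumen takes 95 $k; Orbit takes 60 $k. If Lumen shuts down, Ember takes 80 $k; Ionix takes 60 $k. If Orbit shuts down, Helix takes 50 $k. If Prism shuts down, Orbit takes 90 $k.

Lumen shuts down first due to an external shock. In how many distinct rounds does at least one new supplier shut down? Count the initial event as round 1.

2

Round 1 — Lumen shuts down (initial).
  Ember: +80 → 80 < 120
  Ionix: +60 → 60 ≥ 50
Round 2 — Ionix shuts down.
  Ember: +30 → 110 < 120
  Helix: +20 → 20 < 30
No further shutdowns.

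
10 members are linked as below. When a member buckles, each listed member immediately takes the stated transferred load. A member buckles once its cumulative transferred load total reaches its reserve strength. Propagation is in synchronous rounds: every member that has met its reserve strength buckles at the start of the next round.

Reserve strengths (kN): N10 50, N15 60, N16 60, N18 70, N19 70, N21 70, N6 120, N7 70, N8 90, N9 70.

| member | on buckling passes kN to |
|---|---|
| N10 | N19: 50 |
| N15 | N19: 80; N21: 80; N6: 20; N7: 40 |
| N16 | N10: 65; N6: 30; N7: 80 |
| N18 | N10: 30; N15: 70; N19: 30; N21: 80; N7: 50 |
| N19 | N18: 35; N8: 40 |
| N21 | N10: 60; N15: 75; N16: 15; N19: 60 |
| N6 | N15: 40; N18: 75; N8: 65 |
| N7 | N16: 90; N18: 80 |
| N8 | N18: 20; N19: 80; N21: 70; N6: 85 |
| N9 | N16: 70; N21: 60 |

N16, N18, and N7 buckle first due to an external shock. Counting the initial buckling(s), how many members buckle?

Round 1 — N16, N18, N7 buckle (initial).
  N10: +65+30 → 95 ≥ 50
  N15: +70 → 70 ≥ 60
  N19: +30 → 30 < 70
  N21: +80 → 80 ≥ 70
  N6: +30 → 30 < 120
Round 2 — N10, N15, N21 buckle.
  N19: +50+80+60 → 220 ≥ 70
  N6: +20 → 50 < 120
Round 3 — N19 buckles.
  N8: +40 → 40 < 90
No further bucklings.

7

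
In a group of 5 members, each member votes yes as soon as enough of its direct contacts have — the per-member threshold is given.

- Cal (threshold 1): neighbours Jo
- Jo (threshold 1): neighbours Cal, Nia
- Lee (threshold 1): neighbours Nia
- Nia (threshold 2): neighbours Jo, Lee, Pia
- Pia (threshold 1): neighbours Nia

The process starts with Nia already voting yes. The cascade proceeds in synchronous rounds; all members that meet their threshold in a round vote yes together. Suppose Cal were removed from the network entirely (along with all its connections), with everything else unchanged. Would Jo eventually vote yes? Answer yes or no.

yes

With Cal removed:
Round 1 — Nia votes yes (initial).
Round 2 — checking thresholds:
  Jo: 1 of 1 neighbours ≥ 1, votes yes.
  Lee: 1 of 1 neighbours ≥ 1, votes yes.
  Pia: 1 of 1 neighbours ≥ 1, votes yes.
Round 3 — no new yes votes; cascade stops.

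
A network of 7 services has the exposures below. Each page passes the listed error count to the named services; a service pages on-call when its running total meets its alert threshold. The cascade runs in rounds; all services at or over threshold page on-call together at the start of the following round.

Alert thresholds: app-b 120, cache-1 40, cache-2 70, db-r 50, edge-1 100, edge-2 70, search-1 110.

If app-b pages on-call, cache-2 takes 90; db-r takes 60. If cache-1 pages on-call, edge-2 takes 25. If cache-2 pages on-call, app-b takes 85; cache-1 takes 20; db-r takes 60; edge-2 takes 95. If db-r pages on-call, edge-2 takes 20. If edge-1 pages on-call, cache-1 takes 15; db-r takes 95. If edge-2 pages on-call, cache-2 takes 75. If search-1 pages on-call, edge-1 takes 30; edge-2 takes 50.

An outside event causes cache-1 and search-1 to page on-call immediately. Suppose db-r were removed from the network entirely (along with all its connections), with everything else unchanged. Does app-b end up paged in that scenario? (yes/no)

no

With db-r removed:
Round 1 — cache-1, search-1 page on-call (initial).
  edge-1: +30 → 30 < 100
  edge-2: +25+50 → 75 ≥ 70
Round 2 — edge-2 pages on-call.
  cache-2: +75 → 75 ≥ 70
Round 3 — cache-2 pages on-call.
  app-b: +85 → 85 < 120
No further pages.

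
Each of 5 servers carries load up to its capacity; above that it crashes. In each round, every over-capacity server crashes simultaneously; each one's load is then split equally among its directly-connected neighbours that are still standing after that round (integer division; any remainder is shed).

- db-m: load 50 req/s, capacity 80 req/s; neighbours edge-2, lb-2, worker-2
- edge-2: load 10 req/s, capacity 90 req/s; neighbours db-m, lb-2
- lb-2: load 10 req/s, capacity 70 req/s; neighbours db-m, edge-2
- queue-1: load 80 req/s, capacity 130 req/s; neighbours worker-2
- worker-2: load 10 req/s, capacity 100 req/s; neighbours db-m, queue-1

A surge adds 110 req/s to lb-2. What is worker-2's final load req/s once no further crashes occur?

Round 1 — lb-2 at 120 > 70. lb-2 crashes.
  lb-2 sheds 120 req/s to db-m, edge-2: 60 each.
    db-m: 50+60 = 110 > 80
    edge-2: 10+60 = 70 ≤ 90
Round 2 — db-m crashes.
  db-m sheds 110 req/s to edge-2, worker-2: 55 each.
    edge-2: 70+55 = 125 > 90
    worker-2: 10+55 = 65 ≤ 100
Round 3 — edge-2 crashes.
  edge-2 sheds 125 req/s: no online neighbours, lost.
No further crashes.

65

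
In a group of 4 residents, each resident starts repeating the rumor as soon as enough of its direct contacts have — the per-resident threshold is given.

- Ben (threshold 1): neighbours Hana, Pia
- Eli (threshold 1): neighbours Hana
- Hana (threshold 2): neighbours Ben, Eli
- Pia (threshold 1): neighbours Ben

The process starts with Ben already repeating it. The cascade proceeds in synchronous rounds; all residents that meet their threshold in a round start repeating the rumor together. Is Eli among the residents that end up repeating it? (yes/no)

Round 1 — Ben starts repeating the rumor (initial).
Round 2 — checking thresholds:
  Hana: 1 of 2 neighbours < 2, below threshold.
  Pia: 1 of 1 neighbours ≥ 1, starts repeating the rumor.
Round 3 — no new spreads; cascade stops.

no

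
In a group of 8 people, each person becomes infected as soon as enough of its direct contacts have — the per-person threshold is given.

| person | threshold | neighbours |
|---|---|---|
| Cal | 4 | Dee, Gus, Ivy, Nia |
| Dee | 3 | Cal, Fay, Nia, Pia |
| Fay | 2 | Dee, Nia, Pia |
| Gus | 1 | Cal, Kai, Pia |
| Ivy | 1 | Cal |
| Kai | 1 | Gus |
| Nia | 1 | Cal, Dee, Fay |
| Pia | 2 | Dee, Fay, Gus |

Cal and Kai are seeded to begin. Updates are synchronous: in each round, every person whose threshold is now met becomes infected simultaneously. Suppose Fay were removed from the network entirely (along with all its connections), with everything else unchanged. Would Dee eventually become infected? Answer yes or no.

no

With Fay removed:
Round 1 — Cal, Kai become infected (initial).
Round 2 — checking thresholds:
  Dee: 1 of 3 neighbours < 3, not yet.
  Gus: 2 of 3 neighbours ≥ 1, becomes infected.
  Ivy: 1 of 1 neighbours ≥ 1, becomes infected.
  Nia: 1 of 2 neighbours ≥ 1, becomes infected.
Round 3 — no new infections; cascade stops.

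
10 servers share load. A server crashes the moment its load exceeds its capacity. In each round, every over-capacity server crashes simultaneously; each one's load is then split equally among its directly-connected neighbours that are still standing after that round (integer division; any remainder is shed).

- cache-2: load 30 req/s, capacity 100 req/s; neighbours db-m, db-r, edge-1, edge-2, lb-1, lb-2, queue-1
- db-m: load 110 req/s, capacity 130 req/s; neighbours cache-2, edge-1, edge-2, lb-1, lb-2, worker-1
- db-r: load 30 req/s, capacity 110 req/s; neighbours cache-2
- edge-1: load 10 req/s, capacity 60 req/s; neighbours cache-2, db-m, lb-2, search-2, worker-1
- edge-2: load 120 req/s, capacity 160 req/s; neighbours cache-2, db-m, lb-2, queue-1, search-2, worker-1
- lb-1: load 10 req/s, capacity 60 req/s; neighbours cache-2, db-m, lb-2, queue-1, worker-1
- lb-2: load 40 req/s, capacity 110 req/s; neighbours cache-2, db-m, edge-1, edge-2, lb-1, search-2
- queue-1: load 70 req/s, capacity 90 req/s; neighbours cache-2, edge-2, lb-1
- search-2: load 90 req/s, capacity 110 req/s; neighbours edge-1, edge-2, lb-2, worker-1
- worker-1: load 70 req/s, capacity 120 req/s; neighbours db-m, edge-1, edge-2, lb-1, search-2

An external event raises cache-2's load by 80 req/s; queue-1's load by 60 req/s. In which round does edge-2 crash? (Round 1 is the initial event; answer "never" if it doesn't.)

Round 1 — cache-2 at 110 > 100; queue-1 at 130 > 90. cache-2, queue-1 crash.
  cache-2 sheds 110 req/s to db-m, db-r, edge-1, edge-2, lb-1, lb-2: 18 each (2 lost).
    db-m: 110+18 = 128 ≤ 130
    db-r: 30+18 = 48 ≤ 110
    edge-1: 10+18 = 28 ≤ 60
    edge-2: 120+18 = 138 ≤ 160
    lb-1: 10+18 = 28 ≤ 60
    lb-2: 40+18 = 58 ≤ 110
  queue-1 sheds 130 req/s to edge-2, lb-1: 65 each.
    edge-2: 138+65 = 203 > 160
    lb-1: 28+65 = 93 > 60
Round 2 — edge-2, lb-1 crash.
  edge-2 sheds 203 req/s to db-m, lb-2, search-2, worker-1: 50 each (3 lost).
    db-m: 128+50 = 178 > 130
    lb-2: 58+50 = 108 ≤ 110
    search-2: 90+50 = 140 > 110
    worker-1: 70+50 = 120 ≤ 120
  lb-1 sheds 93 req/s to db-m, lb-2, worker-1: 31 each.
    db-m: 178+31 = 209 > 130
    lb-2: 108+31 = 139 > 110
    worker-1: 120+31 = 151 > 120
Round 3 — db-m, lb-2, search-2, worker-1 crash.
  db-m sheds 209 req/s to edge-1: 209 each.
    edge-1: 28+209 = 237 > 60
  lb-2 sheds 139 req/s to edge-1: 139 each.
    edge-1: 237+139 = 376 > 60
  search-2 sheds 140 req/s to edge-1: 140 each.
    edge-1: 376+140 = 516 > 60
  worker-1 sheds 151 req/s to edge-1: 151 each.
    edge-1: 516+151 = 667 > 60
Round 4 — edge-1 crashes.
  edge-1 sheds 667 req/s: no online neighbours, lost.
No further crashes.

2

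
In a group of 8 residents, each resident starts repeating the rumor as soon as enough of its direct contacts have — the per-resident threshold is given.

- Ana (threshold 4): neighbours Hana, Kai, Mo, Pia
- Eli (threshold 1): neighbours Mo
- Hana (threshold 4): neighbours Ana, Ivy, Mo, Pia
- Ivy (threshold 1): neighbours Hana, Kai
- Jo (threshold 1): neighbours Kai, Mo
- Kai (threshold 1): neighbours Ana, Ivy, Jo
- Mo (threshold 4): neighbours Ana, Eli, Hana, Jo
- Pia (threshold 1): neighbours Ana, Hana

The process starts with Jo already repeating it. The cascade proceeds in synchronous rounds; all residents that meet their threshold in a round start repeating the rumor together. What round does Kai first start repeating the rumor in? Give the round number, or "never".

2

Round 1 — Jo starts repeating the rumor (initial).
Round 2 — checking thresholds:
  Kai: 1 of 3 neighbours ≥ 1, starts repeating the rumor.
  Mo: 1 of 4 neighbours < 4, holds.
Round 3 — checking thresholds:
  Ana: 1 of 4 neighbours < 4, holds.
  Ivy: 1 of 2 neighbours ≥ 1, starts repeating the rumor.
  Mo: 1 of 4 neighbours < 4, holds.
Round 4 — no new spreads; cascade stops.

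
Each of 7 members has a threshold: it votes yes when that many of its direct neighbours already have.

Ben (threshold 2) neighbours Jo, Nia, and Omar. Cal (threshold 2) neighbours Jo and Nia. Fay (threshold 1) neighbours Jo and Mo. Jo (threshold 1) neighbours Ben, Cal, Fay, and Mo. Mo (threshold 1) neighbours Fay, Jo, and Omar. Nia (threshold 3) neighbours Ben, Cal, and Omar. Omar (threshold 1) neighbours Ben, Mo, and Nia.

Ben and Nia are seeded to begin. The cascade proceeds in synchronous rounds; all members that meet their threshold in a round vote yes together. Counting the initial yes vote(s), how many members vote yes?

7

Round 1 — Ben, Nia vote yes (initial).
Round 2 — checking thresholds:
  Cal: 1 of 2 neighbours < 2, holds.
  Jo: 1 of 4 neighbours ≥ 1, votes yes.
  Omar: 2 of 3 neighbours ≥ 1, votes yes.
Round 3 — checking thresholds:
  Cal: 2 of 2 neighbours ≥ 2, votes yes.
  Fay: 1 of 2 neighbours ≥ 1, votes yes.
  Mo: 2 of 3 neighbours ≥ 1, votes yes.
Round 4 — no new yes votes; cascade stops.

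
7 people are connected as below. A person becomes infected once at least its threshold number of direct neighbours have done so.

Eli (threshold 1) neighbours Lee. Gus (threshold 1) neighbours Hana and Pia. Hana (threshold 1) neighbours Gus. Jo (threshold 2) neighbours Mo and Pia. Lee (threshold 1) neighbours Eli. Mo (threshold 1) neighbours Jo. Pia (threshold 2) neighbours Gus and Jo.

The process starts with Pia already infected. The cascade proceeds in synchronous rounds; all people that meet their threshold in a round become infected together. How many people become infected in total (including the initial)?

Round 1 — Pia becomes infected (initial).
Round 2 — checking thresholds:
  Gus: 1 of 2 neighbours ≥ 1, becomes infected.
  Jo: 1 of 2 neighbours < 2, not yet.
Round 3 — checking thresholds:
  Hana: 1 of 1 neighbours ≥ 1, becomes infected.
  Jo: 1 of 2 neighbours < 2, not yet.
Round 4 — no new infections; cascade stops.

3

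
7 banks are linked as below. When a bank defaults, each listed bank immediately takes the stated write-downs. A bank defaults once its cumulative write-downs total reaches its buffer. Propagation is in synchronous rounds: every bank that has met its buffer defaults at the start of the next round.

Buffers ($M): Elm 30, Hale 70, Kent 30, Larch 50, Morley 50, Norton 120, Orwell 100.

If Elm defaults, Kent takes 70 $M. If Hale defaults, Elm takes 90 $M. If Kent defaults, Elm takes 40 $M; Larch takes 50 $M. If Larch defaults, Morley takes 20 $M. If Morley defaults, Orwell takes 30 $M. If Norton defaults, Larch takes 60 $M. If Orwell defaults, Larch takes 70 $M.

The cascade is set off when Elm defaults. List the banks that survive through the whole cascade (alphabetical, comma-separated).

Hale, Morley, Norton, Orwell

Round 1 — Elm defaults (initial).
  Kent: +70 → 70 ≥ 30
Round 2 — Kent defaults.
  Larch: +50 → 50 ≥ 50
Round 3 — Larch defaults.
  Morley: +20 → 20 < 50
No further defaults.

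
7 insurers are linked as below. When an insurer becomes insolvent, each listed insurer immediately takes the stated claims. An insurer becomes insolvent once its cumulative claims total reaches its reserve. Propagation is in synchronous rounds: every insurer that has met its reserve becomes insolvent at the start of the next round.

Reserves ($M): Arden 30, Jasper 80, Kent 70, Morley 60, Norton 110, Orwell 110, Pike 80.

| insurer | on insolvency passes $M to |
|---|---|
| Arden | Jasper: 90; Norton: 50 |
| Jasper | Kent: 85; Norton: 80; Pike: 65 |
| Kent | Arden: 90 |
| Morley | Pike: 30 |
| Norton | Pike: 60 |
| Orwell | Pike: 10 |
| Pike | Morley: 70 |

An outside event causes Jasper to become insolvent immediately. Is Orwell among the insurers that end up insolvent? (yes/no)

Round 1 — Jasper becomes insolvent (initial).
  Kent: +85 → 85 ≥ 70
  Norton: +80 → 80 < 110
  Pike: +65 → 65 < 80
Round 2 — Kent becomes insolvent.
  Arden: +90 → 90 ≥ 30
Round 3 — Arden becomes insolvent.
  Norton: +50 → 130 ≥ 110
Round 4 — Norton becomes insolvent.
  Pike: +60 → 125 ≥ 80
Round 5 — Pike becomes insolvent.
  Morley: +70 → 70 ≥ 60
Round 6 — Morley becomes insolvent.
No further insolvencies.

no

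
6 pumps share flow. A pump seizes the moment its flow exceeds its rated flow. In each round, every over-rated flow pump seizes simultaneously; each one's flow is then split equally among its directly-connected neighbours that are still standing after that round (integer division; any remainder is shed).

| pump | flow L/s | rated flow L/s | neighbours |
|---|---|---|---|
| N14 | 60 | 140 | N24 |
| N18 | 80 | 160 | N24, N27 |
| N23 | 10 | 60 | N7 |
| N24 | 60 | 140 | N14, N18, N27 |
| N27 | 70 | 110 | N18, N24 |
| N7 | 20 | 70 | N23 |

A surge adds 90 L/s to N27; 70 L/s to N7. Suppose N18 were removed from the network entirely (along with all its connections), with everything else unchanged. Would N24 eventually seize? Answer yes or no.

yes

With N18 removed:
Round 1 — N27 at 160 > 110; N7 at 90 > 70. N27, N7 seize.
  N27 sheds 160 L/s to N24: 160 each.
    N24: 60+160 = 220 > 140
  N7 sheds 90 L/s to N23: 90 each.
    N23: 10+90 = 100 > 60
Round 2 — N23, N24 seize.
  N23 sheds 100 L/s: no online neighbours, lost.
  N24 sheds 220 L/s to N14: 220 each.
    N14: 60+220 = 280 > 140
Round 3 — N14 seizes.
  N14 sheds 280 L/s: no online neighbours, lost.
No further seizures.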